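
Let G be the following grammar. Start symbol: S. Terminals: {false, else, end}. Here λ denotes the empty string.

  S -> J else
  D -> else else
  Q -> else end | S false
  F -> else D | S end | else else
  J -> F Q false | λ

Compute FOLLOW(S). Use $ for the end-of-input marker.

{$, end, false}

FIRST(D) = {else}
FIRST(S) = {else}  (via J else)
FIRST(Q) = {else}  (via S false)
FIRST(F) = {else}  (via S end)
FIRST(J) = {λ, else}  (via F Q false)
FOLLOW(S) includes $ since S is the start symbol.
FOLLOW(S): in Q->S false, S is followed by false with FIRST {false}; in F->S end, S is followed by end with FIRST {end}. Thus FOLLOW(S) = {$, end, false}.
FOLLOW(Q): in J->F Q false, Q is followed by false with FIRST {false}. Thus FOLLOW(Q) = {false}.
FOLLOW(F): in J->F Q false, F is followed by Q false with FIRST {else}. Thus FOLLOW(F) = {else}.
FOLLOW(D): in F->else D, the suffix after D is empty, so FOLLOW(D) ⊇ FOLLOW(F) = {else}. Thus FOLLOW(D) = {else}.
FOLLOW(J): in S->J else, J is followed by else with FIRST {else}. Thus FOLLOW(J) = {else}.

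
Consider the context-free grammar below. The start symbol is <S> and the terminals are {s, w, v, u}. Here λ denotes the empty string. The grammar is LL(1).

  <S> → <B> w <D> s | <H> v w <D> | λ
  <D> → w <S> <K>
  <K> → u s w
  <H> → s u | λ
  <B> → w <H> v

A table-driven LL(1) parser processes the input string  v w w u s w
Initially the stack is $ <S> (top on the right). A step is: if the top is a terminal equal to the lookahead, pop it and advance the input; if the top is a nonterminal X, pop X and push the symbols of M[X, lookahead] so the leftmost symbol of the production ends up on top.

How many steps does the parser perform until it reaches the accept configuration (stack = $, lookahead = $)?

11

      Stack          Input          Action
   1  $ <S>          v w w u s w $  expand <S> → <H> v w <D>
   2  $ <D> w v <H>  v w w u s w $  expand <H> → λ
   3  $ <D> w v      v w w u s w $  match v
   4  $ <D> w        w w u s w $    match w
   5  $ <D>          w u s w $      expand <D> → w <S> <K>
   6  $ <K> <S> w    w u s w $      match w
   7  $ <K> <S>      u s w $        expand <S> → λ
   8  $ <K>          u s w $        expand <K> → u s w
   9  $ w s u        u s w $        match u
  10  $ w s          s w $          match s
  11  $ w            w $            match w
Accept reached after 11 steps.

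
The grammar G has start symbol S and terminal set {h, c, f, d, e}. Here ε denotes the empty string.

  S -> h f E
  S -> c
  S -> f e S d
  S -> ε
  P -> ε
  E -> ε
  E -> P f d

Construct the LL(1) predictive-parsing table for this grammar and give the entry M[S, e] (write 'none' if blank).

none

FIRST(S) = {ε, c, f, h}
FIRST(P) = {ε}
FIRST(E) = {ε, f}  (via P f d)
FOLLOW(S) includes $ since S is the start symbol.
FOLLOW(S): in S->f e S d, S is followed by d with FIRST {d}. Thus FOLLOW(S) = {$, d}.
For S -> h f E: FIRST(h f E) = {h}, so it goes in M[S, t] for t ∈ {h}.
For S -> c: FIRST(c) = {c}, so it goes in M[S, t] for t ∈ {c}.
For S -> f e S d: FIRST(f e S d) = {f}, so it goes in M[S, t] for t ∈ {f}.
For S -> ε: FIRST(ε) = {ε}, so it goes in M[S, t] for t ∈ {}; since ε ∈ FIRST, also for every t ∈ FOLLOW(S) = {$, d}.
None of these place a production in M[S, e].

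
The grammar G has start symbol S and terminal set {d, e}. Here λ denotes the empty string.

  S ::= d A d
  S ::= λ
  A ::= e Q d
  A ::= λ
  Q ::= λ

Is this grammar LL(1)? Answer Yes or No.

Yes

FIRST(S) = {λ, d}
FIRST(A) = {λ, e}
FIRST(Q) = {λ}
FOLLOW(S) = {$}
FOLLOW(A) = {d}
FOLLOW(Q) = {d}
Each cell of M receives at most one production.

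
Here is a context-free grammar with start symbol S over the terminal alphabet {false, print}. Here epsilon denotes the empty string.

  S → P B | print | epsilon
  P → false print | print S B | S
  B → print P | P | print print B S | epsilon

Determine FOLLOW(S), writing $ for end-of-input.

FIRST(S) = {epsilon, false, print}  (via P B)
FIRST(P) = {epsilon, false, print}  (via S)
FIRST(B) = {epsilon, false, print}  (via P)
FOLLOW(S) includes $ since S is the start symbol.
FOLLOW(S): in P→print S B, S is followed by B with FIRST {epsilon, false, print}; in P→print S B, the suffix after S is nullable, so FOLLOW(S) ⊇ FOLLOW(P) = {$, false, print}; in P→S, the suffix after S is empty, so FOLLOW(S) ⊇ FOLLOW(P) = {$, false, print}; in B→print print B S, the suffix after S is empty, so FOLLOW(S) ⊇ FOLLOW(B) = {$, false, print}. Thus FOLLOW(S) = {$, false, print}.
FOLLOW(P): in S→P B, P is followed by B with FIRST {epsilon, false, print}; in S→P B, the suffix after P is nullable, so FOLLOW(P) ⊇ FOLLOW(S) = {$, false, print}; in B→print P, the suffix after P is empty, so FOLLOW(P) ⊇ FOLLOW(B) = {$, false, print}; in B→P, the suffix after P is empty, so FOLLOW(P) ⊇ FOLLOW(B) = {$, false, print}. Thus FOLLOW(P) = {$, false, print}.
FOLLOW(B): in S→P B, the suffix after B is empty, so FOLLOW(B) ⊇ FOLLOW(S) = {$, false, print}; in P→print S B, the suffix after B is empty, so FOLLOW(B) ⊇ FOLLOW(P) = {$, false, print}; in B→print print B S, B is followed by S with FIRST {epsilon, false, print}; in B→print print B S, the suffix after B is nullable (adds nothing new). Thus FOLLOW(B) = {$, false, print}.

{$, false, print}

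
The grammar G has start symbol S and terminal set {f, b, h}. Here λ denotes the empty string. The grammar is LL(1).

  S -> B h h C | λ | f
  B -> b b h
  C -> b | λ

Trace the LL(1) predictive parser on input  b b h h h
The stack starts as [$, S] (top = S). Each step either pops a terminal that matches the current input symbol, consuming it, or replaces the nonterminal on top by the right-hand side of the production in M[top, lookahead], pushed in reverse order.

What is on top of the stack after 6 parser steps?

h

     Stack          Input        Action
  1  $ S            b b h h h $  expand S -> B h h C
  2  $ C h h B      b b h h h $  expand B -> b b h
  3  $ C h h h b b  b b h h h $  match b
  4  $ C h h h b    b h h h $    match b
  5  $ C h h h      h h h $      match h
  6  $ C h h        h h $        match h
Stack after step 6: $ C h (top = h).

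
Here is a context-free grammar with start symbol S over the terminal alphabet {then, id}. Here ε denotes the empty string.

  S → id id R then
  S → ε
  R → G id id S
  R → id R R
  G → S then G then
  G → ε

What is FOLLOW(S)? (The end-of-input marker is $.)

FIRST(S) = {ε, id}
FIRST(G) = {ε, id, then}  (via S then G then)
FIRST(R) = {id, then}  (via G id id S)
FOLLOW(S) includes $ since S is the start symbol.
FOLLOW(R): in S→id id R then, R is followed by then with FIRST {then}; in R→id R R (occurrence 1), R is followed by R with FIRST {id, then}; in R→id R R (occurrence 2), the suffix after R is empty (adds nothing new). Thus FOLLOW(R) = {id, then}.
FOLLOW(S): in R→G id id S, the suffix after S is empty, so FOLLOW(S) ⊇ FOLLOW(R) = {id, then}; in G→S then G then, S is followed by then G then with FIRST {then}. Thus FOLLOW(S) = {$, id, then}.
FOLLOW(G): in R→G id id S, G is followed by id id S with FIRST {id}; in G→S then G then, G is followed by then with FIRST {then}. Thus FOLLOW(G) = {id, then}.

{$, id, then}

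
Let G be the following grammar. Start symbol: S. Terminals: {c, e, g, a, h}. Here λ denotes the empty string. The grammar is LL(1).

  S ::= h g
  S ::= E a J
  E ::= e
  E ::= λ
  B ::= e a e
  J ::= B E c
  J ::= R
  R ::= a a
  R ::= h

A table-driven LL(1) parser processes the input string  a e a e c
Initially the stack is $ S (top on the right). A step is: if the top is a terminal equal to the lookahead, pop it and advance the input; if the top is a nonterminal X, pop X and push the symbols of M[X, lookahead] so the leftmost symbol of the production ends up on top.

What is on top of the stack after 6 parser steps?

step 1: stack=$ S  input=a e a e c $  — expand S ::= E a J
step 2: stack=$ J a E  input=a e a e c $  — expand E ::= λ
step 3: stack=$ J a  input=a e a e c $  — match a
step 4: stack=$ J  input=e a e c $  — expand J ::= B E c
step 5: stack=$ c E B  input=e a e c $  — expand B ::= e a e
step 6: stack=$ c E e a e  input=e a e c $  — match e
Stack after step 6: $ c E e a (top = a).

a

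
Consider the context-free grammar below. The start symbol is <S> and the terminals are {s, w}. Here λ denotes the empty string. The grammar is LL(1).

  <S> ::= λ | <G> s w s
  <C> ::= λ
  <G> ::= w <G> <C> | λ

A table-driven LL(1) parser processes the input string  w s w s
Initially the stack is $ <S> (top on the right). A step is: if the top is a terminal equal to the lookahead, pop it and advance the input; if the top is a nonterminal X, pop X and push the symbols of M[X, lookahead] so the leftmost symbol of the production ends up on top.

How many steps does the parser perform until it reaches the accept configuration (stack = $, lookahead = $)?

8

step 1: stack=$ <S>  input=w s w s $  — expand <S> ::= <G> s w s
step 2: stack=$ s w s <G>  input=w s w s $  — expand <G> ::= w <G> <C>
step 3: stack=$ s w s <C> <G> w  input=w s w s $  — match w
step 4: stack=$ s w s <C> <G>  input=s w s $  — expand <G> ::= λ
step 5: stack=$ s w s <C>  input=s w s $  — expand <C> ::= λ
step 6: stack=$ s w s  input=s w s $  — match s
step 7: stack=$ s w  input=w s $  — match w
step 8: stack=$ s  input=s $  — match s
Accept reached after 8 steps.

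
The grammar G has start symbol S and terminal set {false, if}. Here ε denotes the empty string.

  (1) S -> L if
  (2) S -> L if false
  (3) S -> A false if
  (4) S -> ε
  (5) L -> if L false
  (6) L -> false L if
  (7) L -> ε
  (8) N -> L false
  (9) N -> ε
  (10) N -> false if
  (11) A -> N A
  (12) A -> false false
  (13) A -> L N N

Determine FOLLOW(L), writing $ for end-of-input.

FIRST(L): from L->if L false we get {if}; from L->false L if we get {false}; from L->ε we get {ε}. So FIRST(L) = {ε, false, if}.
FIRST(N): from N->L false we get {false, if}; from N->ε we get {ε}; from N->false if we get {false}. So FIRST(N) = {ε, false, if}.
FIRST(A): from A->N A we get {ε, false, if}; from A->false false we get {false}; from A->L N N we get {ε, false, if}. So FIRST(A) = {ε, false, if}.
FIRST(S): from S->L if we get {false, if}; from S->L if false we get {false, if}; from S->A false if we get {false, if}; from S->ε we get {ε}. So FIRST(S) = {ε, false, if}.
FOLLOW(S) includes $ since S is the start symbol.
FOLLOW(S): S appears on no right-hand side. Thus FOLLOW(S) = {$}.
FOLLOW(A): in S->A false if, A is followed by false if with FIRST {false}; in A->N A, the suffix after A is empty (adds nothing new). Thus FOLLOW(A) = {false}.
FOLLOW(L): in S->L if, L is followed by if with FIRST {if}; in S->L if false, L is followed by if false with FIRST {if}; in L->if L false, L is followed by false with FIRST {false}; in L->false L if, L is followed by if with FIRST {if}; in N->L false, L is followed by false with FIRST {false}; in A->L N N, L is followed by N N with FIRST {ε, false, if}; in A->L N N, the suffix after L is nullable, so FOLLOW(L) ⊇ FOLLOW(A) = {false}. Thus FOLLOW(L) = {false, if}.
FOLLOW(N): in A->N A, N is followed by A with FIRST {ε, false, if}; in A->N A, the suffix after N is nullable, so FOLLOW(N) ⊇ FOLLOW(A) = {false}; in A->L N N (occurrence 1), N is followed by N with FIRST {ε, false, if}; in A->L N N (occurrence 1), the suffix after N is nullable, so FOLLOW(N) ⊇ FOLLOW(A) = {false}; in A->L N N (occurrence 2), the suffix after N is empty, so FOLLOW(N) ⊇ FOLLOW(A) = {false}. Thus FOLLOW(N) = {false, if}.

{false, if}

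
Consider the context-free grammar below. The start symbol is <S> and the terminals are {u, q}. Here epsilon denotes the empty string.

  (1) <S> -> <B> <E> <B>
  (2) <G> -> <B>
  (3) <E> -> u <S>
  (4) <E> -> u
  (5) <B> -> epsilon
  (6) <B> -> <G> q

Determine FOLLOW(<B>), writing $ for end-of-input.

FIRST(<E>): from <E>->u <S> we get {u}; from <E>->u we get {u}. So FIRST(<E>) = {u}.
FIRST(<S>): from <S>-><B> <E> <B> we get {q, u}. So FIRST(<S>) = {q, u}.
FIRST(<G>): from <G>-><B> we get {epsilon, q}. So FIRST(<G>) = {epsilon, q}.
FIRST(<B>): from <B>->epsilon we get {epsilon}; from <B>-><G> q we get {q}. So FIRST(<B>) = {epsilon, q}.
FOLLOW(<S>) includes $ since <S> is the start symbol.
FOLLOW(<G>): in <B>-><G> q, <G> is followed by q with FIRST {q}. Thus FOLLOW(<G>) = {q}.
FOLLOW(<S>): in <E>->u <S>, the suffix after <S> is empty, so FOLLOW(<S>) ⊇ FOLLOW(<E>) = {$, q}. Thus FOLLOW(<S>) = {$, q}.
FOLLOW(<E>): in <S>-><B> <E> <B>, <E> is followed by <B> with FIRST {epsilon, q}; in <S>-><B> <E> <B>, the suffix after <E> is nullable, so FOLLOW(<E>) ⊇ FOLLOW(<S>) = {$, q}. Thus FOLLOW(<E>) = {$, q}.
FOLLOW(<B>): in <S>-><B> <E> <B> (occurrence 1), <B> is followed by <E> <B> with FIRST {u}; in <S>-><B> <E> <B> (occurrence 2), the suffix after <B> is empty, so FOLLOW(<B>) ⊇ FOLLOW(<S>) = {$, q}; in <G>-><B>, the suffix after <B> is empty, so FOLLOW(<B>) ⊇ FOLLOW(<G>) = {q}. Thus FOLLOW(<B>) = {$, q, u}.

{$, q, u}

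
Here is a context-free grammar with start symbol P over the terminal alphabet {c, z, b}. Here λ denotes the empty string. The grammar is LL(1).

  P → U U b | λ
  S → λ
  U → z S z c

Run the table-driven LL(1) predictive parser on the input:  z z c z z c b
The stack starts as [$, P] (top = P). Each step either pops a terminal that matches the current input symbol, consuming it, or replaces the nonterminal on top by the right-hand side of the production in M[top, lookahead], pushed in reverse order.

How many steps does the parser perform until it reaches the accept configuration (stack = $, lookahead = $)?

      Stack          Input            Action
   1  $ P            z z c z z c b $  expand P → U U b
   2  $ b U U        z z c z z c b $  expand U → z S z c
   3  $ b U c z S z  z z c z z c b $  match z
   4  $ b U c z S    z c z z c b $    expand S → λ
   5  $ b U c z      z c z z c b $    match z
   6  $ b U c        c z z c b $      match c
   7  $ b U          z z c b $        expand U → z S z c
   8  $ b c z S z    z z c b $        match z
   9  $ b c z S      z c b $          expand S → λ
  10  $ b c z        z c b $          match z
  11  $ b c          c b $            match c
  12  $ b            b $              match b
Accept reached after 12 steps.

12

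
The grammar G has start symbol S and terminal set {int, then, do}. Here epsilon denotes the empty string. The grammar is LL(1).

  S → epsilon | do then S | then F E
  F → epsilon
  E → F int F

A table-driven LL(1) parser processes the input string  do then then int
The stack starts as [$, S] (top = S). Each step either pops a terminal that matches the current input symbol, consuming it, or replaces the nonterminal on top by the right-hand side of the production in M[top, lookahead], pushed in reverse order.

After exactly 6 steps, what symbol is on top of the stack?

step 1: stack=$ S  input=do then then int $  — expand S → do then S
step 2: stack=$ S then do  input=do then then int $  — match do
step 3: stack=$ S then  input=then then int $  — match then
step 4: stack=$ S  input=then int $  — expand S → then F E
step 5: stack=$ E F then  input=then int $  — match then
step 6: stack=$ E F  input=int $  — expand F → epsilon
Stack after step 6: $ E (top = E).

E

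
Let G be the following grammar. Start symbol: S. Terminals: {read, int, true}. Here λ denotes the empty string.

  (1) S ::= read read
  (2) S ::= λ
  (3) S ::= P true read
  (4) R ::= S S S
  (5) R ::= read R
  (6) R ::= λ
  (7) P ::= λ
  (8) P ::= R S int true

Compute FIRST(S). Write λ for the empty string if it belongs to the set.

{λ, int, read, true}

FIRST(S): from S::=read read we get {read}; from S::=λ we get {λ}; from S::=P true read we get {int, read, true}. So FIRST(S) = {λ, int, read, true}.
FIRST(R): from R::=S S S we get {λ, int, read, true}; from R::=read R we get {read}; from R::=λ we get {λ}. So FIRST(R) = {λ, int, read, true}.
FIRST(P): from P::=λ we get {λ}; from P::=R S int true we get {int, read, true}. So FIRST(P) = {λ, int, read, true}.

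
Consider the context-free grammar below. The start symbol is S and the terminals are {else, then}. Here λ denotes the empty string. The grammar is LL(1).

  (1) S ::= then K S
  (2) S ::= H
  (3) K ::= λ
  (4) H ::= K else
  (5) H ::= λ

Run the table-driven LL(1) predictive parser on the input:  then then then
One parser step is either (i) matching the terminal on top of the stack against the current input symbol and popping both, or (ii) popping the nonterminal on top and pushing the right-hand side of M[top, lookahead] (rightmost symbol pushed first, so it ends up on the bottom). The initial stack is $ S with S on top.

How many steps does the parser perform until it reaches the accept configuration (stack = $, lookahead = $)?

11

      Stack       Input             Action
   1  $ S         then then then $  expand S ::= then K S
   2  $ S K then  then then then $  match then
   3  $ S K       then then $       expand K ::= λ
   4  $ S         then then $       expand S ::= then K S
   5  $ S K then  then then $       match then
   6  $ S K       then $            expand K ::= λ
   7  $ S         then $            expand S ::= then K S
   8  $ S K then  then $            match then
   9  $ S K       $                 expand K ::= λ
  10  $ S         $                 expand S ::= H
  11  $ H         $                 expand H ::= λ
Accept reached after 11 steps.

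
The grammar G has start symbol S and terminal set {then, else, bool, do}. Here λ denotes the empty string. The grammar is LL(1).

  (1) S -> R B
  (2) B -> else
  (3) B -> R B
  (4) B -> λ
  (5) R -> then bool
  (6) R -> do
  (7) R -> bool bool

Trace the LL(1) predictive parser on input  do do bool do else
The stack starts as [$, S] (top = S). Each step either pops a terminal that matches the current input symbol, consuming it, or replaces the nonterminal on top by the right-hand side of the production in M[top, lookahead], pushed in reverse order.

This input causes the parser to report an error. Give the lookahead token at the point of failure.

step 1: stack=$ S  input=do do bool do else $  — expand S -> R B
step 2: stack=$ B R  input=do do bool do else $  — expand R -> do
step 3: stack=$ B do  input=do do bool do else $  — match do
step 4: stack=$ B  input=do bool do else $  — expand B -> R B
step 5: stack=$ B R  input=do bool do else $  — expand R -> do
step 6: stack=$ B do  input=do bool do else $  — match do
step 7: stack=$ B  input=bool do else $  — expand B -> R B
step 8: stack=$ B R  input=bool do else $  — expand R -> bool bool
step 9: stack=$ B bool bool  input=bool do else $  — match bool
step 10: stack=$ B bool  input=do else $  — error: top is terminal bool but lookahead is do

do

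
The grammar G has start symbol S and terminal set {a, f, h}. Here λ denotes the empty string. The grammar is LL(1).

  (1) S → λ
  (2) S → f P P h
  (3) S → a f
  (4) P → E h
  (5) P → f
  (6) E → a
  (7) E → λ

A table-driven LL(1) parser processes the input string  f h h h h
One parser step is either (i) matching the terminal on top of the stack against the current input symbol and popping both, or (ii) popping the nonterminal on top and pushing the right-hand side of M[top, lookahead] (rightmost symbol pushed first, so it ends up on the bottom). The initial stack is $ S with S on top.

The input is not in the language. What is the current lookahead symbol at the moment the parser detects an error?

step 1: stack=$ S  input=f h h h h $  — expand S → f P P h
step 2: stack=$ h P P f  input=f h h h h $  — match f
step 3: stack=$ h P P  input=h h h h $  — expand P → E h
step 4: stack=$ h P h E  input=h h h h $  — expand E → λ
step 5: stack=$ h P h  input=h h h h $  — match h
step 6: stack=$ h P  input=h h h $  — expand P → E h
step 7: stack=$ h h E  input=h h h $  — expand E → λ
step 8: stack=$ h h  input=h h h $  — match h
step 9: stack=$ h  input=h h $  — match h
step 10: stack=$  input=h $  — error: stack empty but input remains

h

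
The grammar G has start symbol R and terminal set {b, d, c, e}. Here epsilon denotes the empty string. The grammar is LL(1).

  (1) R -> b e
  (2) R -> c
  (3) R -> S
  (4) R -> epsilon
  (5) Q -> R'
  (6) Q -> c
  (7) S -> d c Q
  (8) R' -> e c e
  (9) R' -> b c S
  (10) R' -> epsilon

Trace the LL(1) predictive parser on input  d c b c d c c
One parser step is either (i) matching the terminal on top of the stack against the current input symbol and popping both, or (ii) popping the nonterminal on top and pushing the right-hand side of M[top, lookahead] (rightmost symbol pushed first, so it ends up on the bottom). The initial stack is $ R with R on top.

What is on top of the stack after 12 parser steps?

c

step 1: stack=$ R  input=d c b c d c c $  — expand R -> S
step 2: stack=$ S  input=d c b c d c c $  — expand S -> d c Q
step 3: stack=$ Q c d  input=d c b c d c c $  — match d
step 4: stack=$ Q c  input=c b c d c c $  — match c
step 5: stack=$ Q  input=b c d c c $  — expand Q -> R'
step 6: stack=$ R'  input=b c d c c $  — expand R' -> b c S
step 7: stack=$ S c b  input=b c d c c $  — match b
step 8: stack=$ S c  input=c d c c $  — match c
step 9: stack=$ S  input=d c c $  — expand S -> d c Q
step 10: stack=$ Q c d  input=d c c $  — match d
step 11: stack=$ Q c  input=c c $  — match c
step 12: stack=$ Q  input=c $  — expand Q -> c
Stack after step 12: $ c (top = c).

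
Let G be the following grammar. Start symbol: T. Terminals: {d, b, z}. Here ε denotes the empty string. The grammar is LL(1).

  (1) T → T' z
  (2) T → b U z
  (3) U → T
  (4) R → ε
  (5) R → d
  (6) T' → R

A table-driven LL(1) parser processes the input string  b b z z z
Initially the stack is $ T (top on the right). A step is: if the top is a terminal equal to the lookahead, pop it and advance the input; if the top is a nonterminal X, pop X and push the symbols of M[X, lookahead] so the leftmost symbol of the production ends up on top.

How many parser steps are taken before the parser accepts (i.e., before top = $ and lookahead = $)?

      Stack       Input        Action
   1  $ T         b b z z z $  expand T → b U z
   2  $ z U b     b b z z z $  match b
   3  $ z U       b z z z $    expand U → T
   4  $ z T       b z z z $    expand T → b U z
   5  $ z z U b   b z z z $    match b
   6  $ z z U     z z z $      expand U → T
   7  $ z z T     z z z $      expand T → T' z
   8  $ z z z T'  z z z $      expand T' → R
   9  $ z z z R   z z z $      expand R → ε
  10  $ z z z     z z z $      match z
  11  $ z z       z z $        match z
  12  $ z         z $          match z
Accept reached after 12 steps.

12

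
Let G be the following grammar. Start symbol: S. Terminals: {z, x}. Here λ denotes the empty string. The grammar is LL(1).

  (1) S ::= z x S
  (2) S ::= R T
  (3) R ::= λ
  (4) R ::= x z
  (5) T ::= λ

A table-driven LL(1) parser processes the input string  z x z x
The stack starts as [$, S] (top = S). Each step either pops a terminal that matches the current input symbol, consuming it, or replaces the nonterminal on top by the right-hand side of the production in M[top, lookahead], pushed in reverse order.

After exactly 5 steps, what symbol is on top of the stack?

x

     Stack    Input      Action
  1  $ S      z x z x $  expand S ::= z x S
  2  $ S x z  z x z x $  match z
  3  $ S x    x z x $    match x
  4  $ S      z x $      expand S ::= z x S
  5  $ S x z  z x $      match z
Stack after step 5: $ S x (top = x).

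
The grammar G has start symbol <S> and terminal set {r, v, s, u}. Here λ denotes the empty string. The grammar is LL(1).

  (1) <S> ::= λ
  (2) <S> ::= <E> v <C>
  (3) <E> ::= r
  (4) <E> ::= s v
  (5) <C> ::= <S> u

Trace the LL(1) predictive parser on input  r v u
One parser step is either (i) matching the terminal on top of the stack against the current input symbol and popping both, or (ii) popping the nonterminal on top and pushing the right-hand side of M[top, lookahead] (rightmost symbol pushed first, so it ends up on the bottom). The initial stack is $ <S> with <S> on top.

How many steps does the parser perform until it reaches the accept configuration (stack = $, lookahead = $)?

7

     Stack        Input    Action
  1  $ <S>        r v u $  expand <S> ::= <E> v <C>
  2  $ <C> v <E>  r v u $  expand <E> ::= r
  3  $ <C> v r    r v u $  match r
  4  $ <C> v      v u $    match v
  5  $ <C>        u $      expand <C> ::= <S> u
  6  $ u <S>      u $      expand <S> ::= λ
  7  $ u          u $      match u
Accept reached after 7 steps.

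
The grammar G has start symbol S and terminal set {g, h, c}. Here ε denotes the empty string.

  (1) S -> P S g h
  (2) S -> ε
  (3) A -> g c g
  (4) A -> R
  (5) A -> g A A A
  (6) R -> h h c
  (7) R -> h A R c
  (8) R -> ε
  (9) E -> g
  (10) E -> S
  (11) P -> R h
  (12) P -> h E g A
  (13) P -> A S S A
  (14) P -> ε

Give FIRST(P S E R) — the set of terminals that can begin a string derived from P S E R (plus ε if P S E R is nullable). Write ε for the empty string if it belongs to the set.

{ε, g, h}

FIRST(R): from R->h h c we get {h}; from R->h A R c we get {h}; from R->ε we get {ε}. So FIRST(R) = {ε, h}.
FIRST(A): from A->g c g we get {g}; from A->R we get {ε, h}; from A->g A A A we get {g}. So FIRST(A) = {ε, g, h}.
FIRST(S): from S->P S g h we get {g, h}; from S->ε we get {ε}. So FIRST(S) = {ε, g, h}.
FIRST(E): from E->g we get {g}; from E->S we get {ε, g, h}. So FIRST(E) = {ε, g, h}.
FIRST(P): from P->R h we get {h}; from P->h E g A we get {h}; from P->A S S A we get {ε, g, h}; from P->ε we get {ε}. So FIRST(P) = {ε, g, h}.
FIRST(P S E R): take FIRST of each symbol in turn, carrying on past any symbol whose FIRST contains ε; result {ε, g, h}.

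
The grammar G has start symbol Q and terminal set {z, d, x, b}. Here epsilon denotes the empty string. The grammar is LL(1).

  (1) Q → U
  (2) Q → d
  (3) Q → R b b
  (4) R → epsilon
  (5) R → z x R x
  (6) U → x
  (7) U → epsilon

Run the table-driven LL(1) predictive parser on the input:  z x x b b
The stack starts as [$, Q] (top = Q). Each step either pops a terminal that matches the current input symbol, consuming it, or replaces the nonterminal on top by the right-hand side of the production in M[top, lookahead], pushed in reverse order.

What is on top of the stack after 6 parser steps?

b

     Stack          Input        Action
  1  $ Q            z x x b b $  expand Q → R b b
  2  $ b b R        z x x b b $  expand R → z x R x
  3  $ b b x R x z  z x x b b $  match z
  4  $ b b x R x    x x b b $    match x
  5  $ b b x R      x b b $      expand R → epsilon
  6  $ b b x        x b b $      match x
Stack after step 6: $ b b (top = b).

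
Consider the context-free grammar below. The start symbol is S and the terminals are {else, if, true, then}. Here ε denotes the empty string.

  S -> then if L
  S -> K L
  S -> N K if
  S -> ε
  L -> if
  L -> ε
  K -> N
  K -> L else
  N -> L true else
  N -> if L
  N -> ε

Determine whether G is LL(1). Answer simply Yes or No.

No

FIRST(S) = {ε, else, if, then, true}
FIRST(L) = {ε, if}
FIRST(K) = {ε, else, if, true}
FIRST(N) = {ε, if, true}
FOLLOW(S) = {$}
FOLLOW(L) = {$, else, if, true}
FOLLOW(K) = {$, if}
FOLLOW(N) = {$, else, if, true}
Cell M[K, if] receives both K -> N and K -> L else — the grammar is not LL(1).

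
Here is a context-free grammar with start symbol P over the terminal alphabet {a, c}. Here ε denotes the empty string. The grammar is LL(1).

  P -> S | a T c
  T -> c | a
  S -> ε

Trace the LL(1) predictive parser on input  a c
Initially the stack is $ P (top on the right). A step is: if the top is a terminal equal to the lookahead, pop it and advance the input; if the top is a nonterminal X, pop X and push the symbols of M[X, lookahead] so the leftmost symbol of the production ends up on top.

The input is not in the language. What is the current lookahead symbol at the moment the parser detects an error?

$

step 1: stack=$ P  input=a c $  — expand P -> a T c
step 2: stack=$ c T a  input=a c $  — match a
step 3: stack=$ c T  input=c $  — expand T -> c
step 4: stack=$ c c  input=c $  — match c
step 5: stack=$ c  input=$  — error: top is terminal c but lookahead is $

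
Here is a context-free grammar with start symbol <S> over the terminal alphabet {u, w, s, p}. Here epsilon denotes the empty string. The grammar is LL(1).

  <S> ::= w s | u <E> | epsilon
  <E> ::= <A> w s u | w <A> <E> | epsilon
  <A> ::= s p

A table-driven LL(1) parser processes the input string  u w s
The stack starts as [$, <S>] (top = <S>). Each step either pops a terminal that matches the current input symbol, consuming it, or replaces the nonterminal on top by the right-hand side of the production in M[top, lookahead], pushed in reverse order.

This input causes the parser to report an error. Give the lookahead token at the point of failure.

$

     Stack        Input    Action
  1  $ <S>        u w s $  expand <S> ::= u <E>
  2  $ <E> u      u w s $  match u
  3  $ <E>        w s $    expand <E> ::= w <A> <E>
  4  $ <E> <A> w  w s $    match w
  5  $ <E> <A>    s $      expand <A> ::= s p
  6  $ <E> p s    s $      match s
  7  $ <E> p      $        error: top is terminal p but lookahead is $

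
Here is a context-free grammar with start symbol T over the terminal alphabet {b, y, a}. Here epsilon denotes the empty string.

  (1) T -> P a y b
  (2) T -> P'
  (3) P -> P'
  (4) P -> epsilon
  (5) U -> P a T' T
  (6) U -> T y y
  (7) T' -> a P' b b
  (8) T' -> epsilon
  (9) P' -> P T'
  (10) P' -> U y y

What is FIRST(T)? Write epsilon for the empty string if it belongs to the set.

FIRST(T') = {epsilon, a}
FIRST(T) = {epsilon, a, y}  (via P a y b, P')
FIRST(P) = {epsilon, a, y}  (via P')
FIRST(U) = {a, y}  (via P a T' T, T y y)
FIRST(P') = {epsilon, a, y}  (via P T', U y y)

{epsilon, a, y}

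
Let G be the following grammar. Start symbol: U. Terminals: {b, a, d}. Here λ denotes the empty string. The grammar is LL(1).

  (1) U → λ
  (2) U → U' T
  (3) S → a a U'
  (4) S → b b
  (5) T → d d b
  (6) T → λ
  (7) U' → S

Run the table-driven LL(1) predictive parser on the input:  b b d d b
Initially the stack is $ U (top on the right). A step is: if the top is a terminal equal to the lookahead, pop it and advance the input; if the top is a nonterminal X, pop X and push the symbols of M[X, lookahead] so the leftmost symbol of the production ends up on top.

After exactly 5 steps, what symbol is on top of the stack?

T

     Stack    Input        Action
  1  $ U      b b d d b $  expand U → U' T
  2  $ T U'   b b d d b $  expand U' → S
  3  $ T S    b b d d b $  expand S → b b
  4  $ T b b  b b d d b $  match b
  5  $ T b    b d d b $    match b
Stack after step 5: $ T (top = T).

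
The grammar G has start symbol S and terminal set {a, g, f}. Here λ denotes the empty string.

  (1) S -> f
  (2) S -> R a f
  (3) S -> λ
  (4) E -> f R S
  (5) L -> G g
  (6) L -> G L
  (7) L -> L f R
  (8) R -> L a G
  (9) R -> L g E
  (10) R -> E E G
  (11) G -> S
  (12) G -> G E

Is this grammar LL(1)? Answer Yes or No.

FIRST(S) = {λ, f, g}
FIRST(E) = {f}
FIRST(L) = {f, g}
FIRST(R) = {f, g}
FIRST(G) = {λ, f, g}
FOLLOW(S) = {$, a, f, g}
FOLLOW(E) = {a, f, g}
FOLLOW(L) = {a, f, g}
FOLLOW(R) = {a, f, g}
FOLLOW(G) = {a, f, g}
Cell M[G, f] receives both G -> S and G -> G E — the grammar is not LL(1).

No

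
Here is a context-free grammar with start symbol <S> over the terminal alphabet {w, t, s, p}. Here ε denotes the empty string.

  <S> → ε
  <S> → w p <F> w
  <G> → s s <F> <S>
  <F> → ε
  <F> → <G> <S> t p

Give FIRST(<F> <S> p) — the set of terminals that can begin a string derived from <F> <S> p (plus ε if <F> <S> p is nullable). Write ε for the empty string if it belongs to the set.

FIRST(<S>): from <S>→ε we get {ε}; from <S>→w p <F> w we get {w}. So FIRST(<S>) = {ε, w}.
FIRST(<G>): from <G>→s s <F> <S> we get {s}. So FIRST(<G>) = {s}.
FIRST(<F>): from <F>→ε we get {ε}; from <F>→<G> <S> t p we get {s}. So FIRST(<F>) = {ε, s}.
FIRST(<F> <S> p): take FIRST of each symbol in turn, carrying on past any symbol whose FIRST contains ε; result {p, s, w}.

{p, s, w}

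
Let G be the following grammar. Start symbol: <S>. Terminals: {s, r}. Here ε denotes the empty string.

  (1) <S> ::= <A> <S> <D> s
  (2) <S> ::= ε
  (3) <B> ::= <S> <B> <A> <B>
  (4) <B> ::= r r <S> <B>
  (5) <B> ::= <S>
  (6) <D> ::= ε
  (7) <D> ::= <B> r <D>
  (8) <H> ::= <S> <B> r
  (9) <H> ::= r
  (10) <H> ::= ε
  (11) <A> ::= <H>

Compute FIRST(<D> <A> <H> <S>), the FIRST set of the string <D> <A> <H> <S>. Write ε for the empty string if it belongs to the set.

{ε, r, s}

FIRST(<S>): from <S>::=<A> <S> <D> s we get {r, s}; from <S>::=ε we get {ε}. So FIRST(<S>) = {ε, r, s}.
FIRST(<B>): from <B>::=<S> <B> <A> <B> we get {ε, r, s}; from <B>::=r r <S> <B> we get {r}; from <B>::=<S> we get {ε, r, s}. So FIRST(<B>) = {ε, r, s}.
FIRST(<D>): from <D>::=ε we get {ε}; from <D>::=<B> r <D> we get {r, s}. So FIRST(<D>) = {ε, r, s}.
FIRST(<H>): from <H>::=<S> <B> r we get {r, s}; from <H>::=r we get {r}; from <H>::=ε we get {ε}. So FIRST(<H>) = {ε, r, s}.
FIRST(<A>): from <A>::=<H> we get {ε, r, s}. So FIRST(<A>) = {ε, r, s}.
FIRST(<D> <A> <H> <S>): take FIRST of each symbol in turn, carrying on past any symbol whose FIRST contains ε; result {ε, r, s}.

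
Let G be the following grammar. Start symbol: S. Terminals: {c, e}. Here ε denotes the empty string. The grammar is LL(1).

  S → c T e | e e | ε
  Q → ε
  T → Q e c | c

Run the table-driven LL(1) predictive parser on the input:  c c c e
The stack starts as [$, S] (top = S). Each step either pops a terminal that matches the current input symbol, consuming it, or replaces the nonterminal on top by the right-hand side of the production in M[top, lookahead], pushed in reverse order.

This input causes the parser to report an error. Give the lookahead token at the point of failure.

c

step 1: stack=$ S  input=c c c e $  — expand S → c T e
step 2: stack=$ e T c  input=c c c e $  — match c
step 3: stack=$ e T  input=c c e $  — expand T → c
step 4: stack=$ e c  input=c c e $  — match c
step 5: stack=$ e  input=c e $  — error: top is terminal e but lookahead is c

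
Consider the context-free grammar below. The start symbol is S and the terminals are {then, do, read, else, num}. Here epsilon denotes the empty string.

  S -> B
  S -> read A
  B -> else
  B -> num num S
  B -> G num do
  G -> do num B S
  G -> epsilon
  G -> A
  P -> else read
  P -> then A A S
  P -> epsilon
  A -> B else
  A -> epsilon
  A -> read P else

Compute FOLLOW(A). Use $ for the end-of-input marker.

FIRST(P) = {epsilon, else, then}
FIRST(S) = {do, else, num, read}  (via B)
FIRST(B) = {do, else, num, read}  (via G num do)
FIRST(A) = {epsilon, do, else, num, read}  (via B else)
FIRST(G) = {epsilon, do, else, num, read}  (via A)
FOLLOW(S) includes $ since S is the start symbol.
FOLLOW(G): in B->G num do, G is followed by num do with FIRST {num}. Thus FOLLOW(G) = {num}.
FOLLOW(P): in A->read P else, P is followed by else with FIRST {else}. Thus FOLLOW(P) = {else}.
FOLLOW(S): in B->num num S, the suffix after S is empty, so FOLLOW(S) ⊇ FOLLOW(B) = {$, do, else, num, read}; in G->do num B S, the suffix after S is empty, so FOLLOW(S) ⊇ FOLLOW(G) = {num}; in P->then A A S, the suffix after S is empty, so FOLLOW(S) ⊇ FOLLOW(P) = {else}. Thus FOLLOW(S) = {$, do, else, num, read}.
FOLLOW(B): in S->B, the suffix after B is empty, so FOLLOW(B) ⊇ FOLLOW(S) = {$, do, else, num, read}; in G->do num B S, B is followed by S with FIRST {do, else, num, read}; in A->B else, B is followed by else with FIRST {else}. Thus FOLLOW(B) = {$, do, else, num, read}.
FOLLOW(A): in S->read A, the suffix after A is empty, so FOLLOW(A) ⊇ FOLLOW(S) = {$, do, else, num, read}; in G->A, the suffix after A is empty, so FOLLOW(A) ⊇ FOLLOW(G) = {num}; in P->then A A S (occurrence 1), A is followed by A S with FIRST {do, else, num, read}; in P->then A A S (occurrence 2), A is followed by S with FIRST {do, else, num, read}. Thus FOLLOW(A) = {$, do, else, num, read}.

{$, do, else, num, read}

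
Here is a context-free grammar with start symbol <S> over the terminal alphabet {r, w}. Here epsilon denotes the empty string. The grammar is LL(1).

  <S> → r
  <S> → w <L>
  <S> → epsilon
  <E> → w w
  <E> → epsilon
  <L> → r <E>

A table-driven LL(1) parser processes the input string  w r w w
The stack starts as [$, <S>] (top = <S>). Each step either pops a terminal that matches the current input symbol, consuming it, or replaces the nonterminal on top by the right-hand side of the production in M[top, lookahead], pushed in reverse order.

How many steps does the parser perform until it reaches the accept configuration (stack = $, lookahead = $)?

7

     Stack    Input      Action
  1  $ <S>    w r w w $  expand <S> → w <L>
  2  $ <L> w  w r w w $  match w
  3  $ <L>    r w w $    expand <L> → r <E>
  4  $ <E> r  r w w $    match r
  5  $ <E>    w w $      expand <E> → w w
  6  $ w w    w w $      match w
  7  $ w      w $        match w
Accept reached after 7 steps.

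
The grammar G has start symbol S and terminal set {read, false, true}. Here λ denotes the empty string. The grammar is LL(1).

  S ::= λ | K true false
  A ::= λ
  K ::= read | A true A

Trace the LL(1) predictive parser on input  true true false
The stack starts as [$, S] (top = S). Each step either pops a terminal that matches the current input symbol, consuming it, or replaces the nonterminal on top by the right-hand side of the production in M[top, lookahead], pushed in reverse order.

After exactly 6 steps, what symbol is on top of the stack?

     Stack                  Input              Action
  1  $ S                    true true false $  expand S ::= K true false
  2  $ false true K         true true false $  expand K ::= A true A
  3  $ false true A true A  true true false $  expand A ::= λ
  4  $ false true A true    true true false $  match true
  5  $ false true A         true false $       expand A ::= λ
  6  $ false true           true false $       match true
Stack after step 6: $ false (top = false).

false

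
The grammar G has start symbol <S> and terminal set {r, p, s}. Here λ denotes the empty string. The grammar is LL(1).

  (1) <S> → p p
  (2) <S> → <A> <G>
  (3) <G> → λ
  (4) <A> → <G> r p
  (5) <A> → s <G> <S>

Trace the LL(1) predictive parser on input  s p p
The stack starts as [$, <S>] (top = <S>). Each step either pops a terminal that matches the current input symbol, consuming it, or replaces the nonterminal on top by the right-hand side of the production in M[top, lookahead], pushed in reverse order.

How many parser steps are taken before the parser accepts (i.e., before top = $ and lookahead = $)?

8

     Stack            Input    Action
  1  $ <S>            s p p $  expand <S> → <A> <G>
  2  $ <G> <A>        s p p $  expand <A> → s <G> <S>
  3  $ <G> <S> <G> s  s p p $  match s
  4  $ <G> <S> <G>    p p $    expand <G> → λ
  5  $ <G> <S>        p p $    expand <S> → p p
  6  $ <G> p p        p p $    match p
  7  $ <G> p          p $      match p
  8  $ <G>            $        expand <G> → λ
Accept reached after 8 steps.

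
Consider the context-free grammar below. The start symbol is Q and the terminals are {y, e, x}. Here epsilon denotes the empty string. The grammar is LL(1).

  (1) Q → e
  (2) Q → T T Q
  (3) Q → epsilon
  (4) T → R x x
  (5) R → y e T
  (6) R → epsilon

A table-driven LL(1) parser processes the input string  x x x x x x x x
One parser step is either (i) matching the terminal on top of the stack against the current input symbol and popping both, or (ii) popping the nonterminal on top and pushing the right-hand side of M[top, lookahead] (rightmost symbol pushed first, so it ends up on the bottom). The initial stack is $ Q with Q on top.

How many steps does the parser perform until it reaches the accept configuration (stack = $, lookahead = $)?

19

      Stack        Input              Action
   1  $ Q          x x x x x x x x $  expand Q → T T Q
   2  $ Q T T      x x x x x x x x $  expand T → R x x
   3  $ Q T x x R  x x x x x x x x $  expand R → epsilon
   4  $ Q T x x    x x x x x x x x $  match x
   5  $ Q T x      x x x x x x x $    match x
   6  $ Q T        x x x x x x $      expand T → R x x
   7  $ Q x x R    x x x x x x $      expand R → epsilon
   8  $ Q x x      x x x x x x $      match x
   9  $ Q x        x x x x x $        match x
  10  $ Q          x x x x $          expand Q → T T Q
  11  $ Q T T      x x x x $          expand T → R x x
  12  $ Q T x x R  x x x x $          expand R → epsilon
  13  $ Q T x x    x x x x $          match x
  14  $ Q T x      x x x $            match x
  15  $ Q T        x x $              expand T → R x x
  16  $ Q x x R    x x $              expand R → epsilon
  17  $ Q x x      x x $              match x
  18  $ Q x        x $                match x
  19  $ Q          $                  expand Q → epsilon
Accept reached after 19 steps.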